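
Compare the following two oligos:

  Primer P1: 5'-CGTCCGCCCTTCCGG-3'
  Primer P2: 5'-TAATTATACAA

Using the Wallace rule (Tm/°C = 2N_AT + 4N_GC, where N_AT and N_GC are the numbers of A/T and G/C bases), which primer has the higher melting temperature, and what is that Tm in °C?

Primer P1: A+T=3, G+C=12 → Tm = 2(3)+4(12) = 54°C
Primer P2: A+T=10, G+C=1 → Tm = 2(10)+4(1) = 24°C
54°C vs 24°C → primer P1 is higher.

Primer P1, 54°C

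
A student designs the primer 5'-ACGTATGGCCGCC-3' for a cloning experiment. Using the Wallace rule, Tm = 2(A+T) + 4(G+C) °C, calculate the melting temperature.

Base counts: T=2, G=4, A=2, C=5
So N_AT = 4 and N_GC = 9.
Tm = 2(4) + 4(9) = 8 + 36 = 44°C

44°C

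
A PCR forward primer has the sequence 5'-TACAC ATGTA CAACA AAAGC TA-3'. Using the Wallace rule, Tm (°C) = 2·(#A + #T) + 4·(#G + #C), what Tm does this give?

58°C

Counting bases: T=4, A=11, C=5, G=2
A+T = 15, G+C = 7
Tm = 2(15) + 4(7) = 30 + 28 = 58°C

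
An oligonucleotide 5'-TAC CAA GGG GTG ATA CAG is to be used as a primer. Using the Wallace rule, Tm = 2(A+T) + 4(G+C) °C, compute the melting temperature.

Scanning the sequence gives G=6, C=3, A=6, T=3.
A+T = 9, G+C = 9
Tm = 2(9) + 4(9) = 18 + 36 = 54°C

54°C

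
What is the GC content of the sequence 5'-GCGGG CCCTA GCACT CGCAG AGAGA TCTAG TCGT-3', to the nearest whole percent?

62%

Scanning the sequence gives C=10, G=11, T=6, A=7.
G+C = 11 + 10 = 21 out of 34 bases
%GC = 21/34 × 100 = 61.76% ≈ 62%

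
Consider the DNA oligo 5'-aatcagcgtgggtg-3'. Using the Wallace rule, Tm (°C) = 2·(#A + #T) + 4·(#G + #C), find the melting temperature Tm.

44°C

Scanning the sequence gives T=3, C=2, A=3, G=6.
AT pairs contribute 6, GC pairs contribute 8.
Tm = 2(6) + 4(8) = 12 + 32 = 44°C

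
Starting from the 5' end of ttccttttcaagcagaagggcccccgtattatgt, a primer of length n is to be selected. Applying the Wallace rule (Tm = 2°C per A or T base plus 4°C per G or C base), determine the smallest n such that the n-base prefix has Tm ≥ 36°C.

First 12 bases: TTCCTTTTCAAG → Tm = 32°C (< 36°C)
First 13 bases: TTCCTTTTCAAGC → Tm = 36°C (≥ 36°C)
Each additional base adds 2°C (A/T) or 4°C (G/C), so Tm is non-decreasing in n; n = 13 is the first length to reach 36°C.

n = 13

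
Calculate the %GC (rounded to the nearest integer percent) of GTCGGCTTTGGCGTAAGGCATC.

59%

Counting bases: A=3, T=6, C=5, G=8
G+C = 8 + 5 = 13 out of 22 bases
%GC = 13/22 × 100 = 59.09% ≈ 59%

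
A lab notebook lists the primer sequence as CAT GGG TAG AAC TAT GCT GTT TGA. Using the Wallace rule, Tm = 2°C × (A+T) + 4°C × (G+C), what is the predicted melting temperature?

68°C

Scanning the sequence gives C=3, A=6, T=8, G=7.
A+T = 14, G+C = 10
Tm = 2(14) + 4(10) = 28 + 40 = 68°C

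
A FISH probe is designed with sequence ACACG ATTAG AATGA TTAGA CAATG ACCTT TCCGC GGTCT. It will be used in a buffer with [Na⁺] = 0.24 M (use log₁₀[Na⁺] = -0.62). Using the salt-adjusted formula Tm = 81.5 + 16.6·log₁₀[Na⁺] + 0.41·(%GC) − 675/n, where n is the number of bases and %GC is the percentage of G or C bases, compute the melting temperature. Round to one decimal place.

Length n = 40. Scanning the sequence gives T=11, A=12, G=8, C=9.
G+C = 17, so %GC = 17/40 × 100 = 42.5%
Salt term: 16.6 × (-0.62) = -10.292
GC term: 0.41 × 42.5 = 17.425; length term: −675/40 = −16.875
Tm = 81.5 + (-10.292) + 17.425 − 16.875 = 71.758 → 71.8°C

71.8°C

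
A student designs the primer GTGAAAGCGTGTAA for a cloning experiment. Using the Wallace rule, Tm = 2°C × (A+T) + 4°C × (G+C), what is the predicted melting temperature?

40°C

Scanning the sequence gives G=5, A=5, T=3, C=1.
AT pairs contribute 8, GC pairs contribute 6.
Tm = 2×8 + 4×6 = 40°C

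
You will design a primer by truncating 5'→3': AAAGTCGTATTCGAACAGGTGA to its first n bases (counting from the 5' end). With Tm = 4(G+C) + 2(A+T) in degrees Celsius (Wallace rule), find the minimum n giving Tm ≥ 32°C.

n = 12

First 11 bases: AAAGTCGTATT → Tm = 28°C (< 32°C)
First 12 bases: AAAGTCGTATTC → Tm = 32°C (≥ 32°C)
Since every base adds ≥2°C, Tm only increases with n, so the threshold is first crossed at n = 12.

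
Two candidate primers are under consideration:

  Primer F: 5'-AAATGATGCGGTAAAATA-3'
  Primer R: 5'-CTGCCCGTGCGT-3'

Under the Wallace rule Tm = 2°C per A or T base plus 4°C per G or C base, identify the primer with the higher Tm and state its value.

Primer F: A+T=13, G+C=5 → Tm = 2(13)+4(5) = 46°C
Primer R: A+T=3, G+C=9 → Tm = 2(3)+4(9) = 42°C
46°C vs 42°C → primer F is higher.

Primer F, 46°C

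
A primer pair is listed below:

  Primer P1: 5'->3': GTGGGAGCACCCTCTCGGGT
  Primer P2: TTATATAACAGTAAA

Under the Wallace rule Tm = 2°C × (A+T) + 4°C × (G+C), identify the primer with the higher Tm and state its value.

Primer P1, 68°C

Primer P1: A+T=6, G+C=14 → Tm = 2(6)+4(14) = 68°C
Primer P2: A+T=13, G+C=2 → Tm = 2(13)+4(2) = 34°C
68°C vs 34°C → primer P1 is higher.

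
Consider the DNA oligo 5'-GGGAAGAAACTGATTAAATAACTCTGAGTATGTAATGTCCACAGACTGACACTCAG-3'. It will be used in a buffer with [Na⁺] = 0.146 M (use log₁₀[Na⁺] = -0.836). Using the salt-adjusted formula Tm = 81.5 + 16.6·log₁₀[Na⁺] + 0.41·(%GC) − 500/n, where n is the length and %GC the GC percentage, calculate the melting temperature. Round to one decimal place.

74.8°C

Length n = 56. Scanning the sequence gives T=13, A=21, G=12, C=10.
G+C = 22, so %GC = 22/56 × 100 = 39.286%
Salt term: 16.6 × (-0.836) = -13.878
GC term: 0.41 × 39.286 = 16.107; length term: −500/56 = −8.929
Tm = 81.5 + (-13.878) + 16.107 − 8.929 = 74.8 → 74.8°C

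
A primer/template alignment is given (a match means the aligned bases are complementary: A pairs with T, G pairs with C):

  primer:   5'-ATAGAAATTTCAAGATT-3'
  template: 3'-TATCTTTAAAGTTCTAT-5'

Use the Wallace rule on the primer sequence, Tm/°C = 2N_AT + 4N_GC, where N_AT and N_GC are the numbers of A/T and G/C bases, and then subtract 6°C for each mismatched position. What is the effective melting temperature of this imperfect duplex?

34°C

Primer base counts: A=8, T=6, G=2, C=1 → A+T=14, G+C=3
Perfect-match Tm = 2(14) + 4(3) = 28 + 12 = 40°C
Mismatches (positions where the bases are not complementary): 1 (at position 17)
Effective Tm = 40 − 1×6 = 40 − 6 = 34°C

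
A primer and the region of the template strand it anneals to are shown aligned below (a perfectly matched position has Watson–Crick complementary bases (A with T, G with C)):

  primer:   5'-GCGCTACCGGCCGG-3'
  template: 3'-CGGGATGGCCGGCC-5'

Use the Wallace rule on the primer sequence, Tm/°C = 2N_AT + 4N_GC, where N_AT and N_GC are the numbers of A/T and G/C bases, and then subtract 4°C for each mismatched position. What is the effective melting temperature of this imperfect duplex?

48°C

Primer base counts: A=1, T=1, G=6, C=6 → A+T=2, G+C=12
Perfect-match Tm = 2(2) + 4(12) = 4 + 48 = 52°C
Mismatches (positions where the bases are not complementary): 1 (at position 3)
Effective Tm = 52 − 1×4 = 52 − 4 = 48°C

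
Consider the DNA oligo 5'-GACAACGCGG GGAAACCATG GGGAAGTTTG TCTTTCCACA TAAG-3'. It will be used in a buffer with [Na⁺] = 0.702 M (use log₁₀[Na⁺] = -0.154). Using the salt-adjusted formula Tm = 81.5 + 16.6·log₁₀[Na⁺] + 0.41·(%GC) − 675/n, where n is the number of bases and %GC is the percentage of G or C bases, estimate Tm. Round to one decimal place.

Length n = 44. Counting bases: A=13, C=9, G=13, T=9
G+C = 22, so %GC = 22/44 × 100 = 50%
Salt term: 16.6 × (-0.154) = -2.556
GC term: 0.41 × 50 = 20.5; length term: −675/44 = −15.341
Tm = 81.5 + (-2.556) + 20.5 − 15.341 = 84.103 → 84.1°C

84.1°C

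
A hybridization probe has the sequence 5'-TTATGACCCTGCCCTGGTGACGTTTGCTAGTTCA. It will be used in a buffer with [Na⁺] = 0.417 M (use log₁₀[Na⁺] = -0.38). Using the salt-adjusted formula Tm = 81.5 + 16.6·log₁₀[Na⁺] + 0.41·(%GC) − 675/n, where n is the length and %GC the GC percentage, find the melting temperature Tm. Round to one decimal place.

Length n = 34. Scanning the sequence gives C=9, G=8, T=12, A=5.
G+C = 17, so %GC = 17/34 × 100 = 50%
Salt term: 16.6 × (-0.38) = -6.308
GC term: 0.41 × 50 = 20.5; length term: −675/34 = −19.853
Tm = 81.5 + (-6.308) + 20.5 − 19.853 = 75.839 → 75.8°C

75.8°C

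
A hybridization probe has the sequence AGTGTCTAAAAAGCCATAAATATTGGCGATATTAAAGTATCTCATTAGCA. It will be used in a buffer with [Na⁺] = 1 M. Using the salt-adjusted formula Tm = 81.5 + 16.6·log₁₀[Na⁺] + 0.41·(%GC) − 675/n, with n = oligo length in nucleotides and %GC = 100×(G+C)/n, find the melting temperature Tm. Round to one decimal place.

80.3°C

Length n = 50. Counting bases: T=15, G=8, C=7, A=20
G+C = 15, so %GC = 15/50 × 100 = 30%
Salt term: 16.6 × (0) = 0
GC term: 0.41 × 30 = 12.3; length term: −675/50 = −13.5
Tm = 81.5 + (0) + 12.3 − 13.5 = 80.3 → 80.3°C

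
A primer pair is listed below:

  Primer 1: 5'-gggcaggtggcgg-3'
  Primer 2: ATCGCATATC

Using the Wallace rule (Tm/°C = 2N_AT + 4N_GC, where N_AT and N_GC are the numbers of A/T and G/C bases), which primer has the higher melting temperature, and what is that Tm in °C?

Primer 1: A+T=2, G+C=11 → Tm = 2(2)+4(11) = 48°C
Primer 2: A+T=6, G+C=4 → Tm = 2(6)+4(4) = 28°C
48°C vs 28°C → primer 1 is higher.

Primer 1, 48°C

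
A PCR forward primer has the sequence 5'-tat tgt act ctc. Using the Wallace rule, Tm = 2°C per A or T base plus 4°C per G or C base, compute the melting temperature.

Counting bases: A=2, T=6, G=1, C=3
AT pairs contribute 8, GC pairs contribute 4.
Tm = 4·4 + 2·8 = 16 + 16 = 32°C

32°C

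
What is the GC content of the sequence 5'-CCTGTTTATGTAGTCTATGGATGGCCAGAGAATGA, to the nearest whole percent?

43%

Counting bases: C=5, T=11, A=9, G=10
G+C = 10 + 5 = 15 out of 35 bases
%GC = 15/35 × 100 = 42.86% ≈ 43%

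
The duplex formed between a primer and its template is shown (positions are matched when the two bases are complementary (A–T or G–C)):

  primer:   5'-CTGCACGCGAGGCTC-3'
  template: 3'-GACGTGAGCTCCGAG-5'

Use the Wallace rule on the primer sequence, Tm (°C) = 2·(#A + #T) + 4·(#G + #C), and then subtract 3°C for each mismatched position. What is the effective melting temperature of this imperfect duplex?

Primer base counts: A=2, T=2, G=5, C=6 → A+T=4, G+C=11
Perfect-match Tm = 2(4) + 4(11) = 8 + 44 = 52°C
Mismatches (positions where the bases are not complementary): 1 (at position 7)
Effective Tm = 52 − 1×3 = 52 − 3 = 49°C

49°C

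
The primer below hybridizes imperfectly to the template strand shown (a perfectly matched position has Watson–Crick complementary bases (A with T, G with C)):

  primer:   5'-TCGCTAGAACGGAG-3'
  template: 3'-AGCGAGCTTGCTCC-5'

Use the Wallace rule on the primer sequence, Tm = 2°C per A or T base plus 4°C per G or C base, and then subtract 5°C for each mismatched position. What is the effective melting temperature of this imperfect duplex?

29°C

Primer base counts: A=4, T=2, G=5, C=3 → A+T=6, G+C=8
Perfect-match Tm = 2(6) + 4(8) = 12 + 32 = 44°C
Mismatches (positions where the bases are not complementary): 3 (at positions 6, 12, 13)
Effective Tm = 44 − 3×5 = 44 − 15 = 29°C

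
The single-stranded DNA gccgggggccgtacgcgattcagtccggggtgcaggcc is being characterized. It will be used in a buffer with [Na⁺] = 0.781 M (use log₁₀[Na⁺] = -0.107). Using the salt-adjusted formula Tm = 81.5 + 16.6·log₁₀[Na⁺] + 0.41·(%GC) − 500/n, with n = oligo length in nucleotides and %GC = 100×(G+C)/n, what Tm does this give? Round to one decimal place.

Length n = 38. Scanning the sequence gives C=12, T=5, G=17, A=4.
G+C = 29, so %GC = 29/38 × 100 = 76.316%
Salt term: 16.6 × (-0.107) = -1.776
GC term: 0.41 × 76.316 = 31.29; length term: −500/38 = −13.158
Tm = 81.5 + (-1.776) + 31.29 − 13.158 = 97.856 → 97.9°C

97.9°C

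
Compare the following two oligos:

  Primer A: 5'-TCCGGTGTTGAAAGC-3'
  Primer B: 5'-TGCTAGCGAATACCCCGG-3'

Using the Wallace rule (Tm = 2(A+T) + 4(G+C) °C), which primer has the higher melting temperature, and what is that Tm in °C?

Primer B, 58°C

Primer A: A+T=7, G+C=8 → Tm = 2(7)+4(8) = 46°C
Primer B: A+T=7, G+C=11 → Tm = 2(7)+4(11) = 58°C
46°C vs 58°C → primer B is higher.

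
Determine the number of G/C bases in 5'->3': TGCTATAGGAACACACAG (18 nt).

Scanning the sequence gives A=7, G=4, C=4, T=3.
G+C = 4 + 4 = 8

8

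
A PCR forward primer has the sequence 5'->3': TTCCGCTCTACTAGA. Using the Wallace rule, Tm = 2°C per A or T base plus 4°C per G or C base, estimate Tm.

Scanning the sequence gives A=3, T=5, G=2, C=5.
A+T = 8, G+C = 7
Tm = 4·7 + 2·8 = 28 + 16 = 44°C

44°C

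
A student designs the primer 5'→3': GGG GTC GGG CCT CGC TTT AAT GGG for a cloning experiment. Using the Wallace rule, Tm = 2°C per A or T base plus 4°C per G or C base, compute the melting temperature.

Scanning the sequence gives A=2, C=5, G=11, T=6.
So N_AT = 8 and N_GC = 16.
Tm = 2×8 + 4×16 = 80°C

80°C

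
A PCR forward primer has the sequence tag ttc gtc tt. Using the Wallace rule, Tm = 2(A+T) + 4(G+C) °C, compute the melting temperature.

T=6, G=2, C=2, A=1
AT pairs contribute 7, GC pairs contribute 4.
Tm = 2(7) + 4(4) = 14 + 16 = 30°C

30°C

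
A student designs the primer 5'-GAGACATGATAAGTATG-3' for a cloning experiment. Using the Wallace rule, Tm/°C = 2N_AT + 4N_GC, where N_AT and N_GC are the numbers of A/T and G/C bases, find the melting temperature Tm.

46°C

T=4, G=5, C=1, A=7
So N_AT = 11 and N_GC = 6.
Tm = 4·6 + 2·11 = 24 + 22 = 46°C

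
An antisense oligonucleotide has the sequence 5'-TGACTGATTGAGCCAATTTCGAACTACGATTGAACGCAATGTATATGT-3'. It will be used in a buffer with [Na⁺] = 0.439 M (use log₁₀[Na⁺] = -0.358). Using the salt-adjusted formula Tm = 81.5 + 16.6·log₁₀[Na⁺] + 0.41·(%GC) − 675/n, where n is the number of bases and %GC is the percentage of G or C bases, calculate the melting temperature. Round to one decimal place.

Length n = 48. Counting bases: T=15, C=8, G=10, A=15
G+C = 18, so %GC = 18/48 × 100 = 37.5%
Salt term: 16.6 × (-0.358) = -5.943
GC term: 0.41 × 37.5 = 15.375; length term: −675/48 = −14.062
Tm = 81.5 + (-5.943) + 15.375 − 14.062 = 76.87 → 76.9°C

76.9°C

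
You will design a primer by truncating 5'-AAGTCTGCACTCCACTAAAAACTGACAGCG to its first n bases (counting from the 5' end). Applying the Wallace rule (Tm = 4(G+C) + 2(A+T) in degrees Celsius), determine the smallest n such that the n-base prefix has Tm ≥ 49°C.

First 16 bases: AAGTCTGCACTCCACT → Tm = 48°C (< 49°C)
First 17 bases: AAGTCTGCACTCCACTA → Tm = 50°C (≥ 49°C)
Each additional base adds 2°C (A/T) or 4°C (G/C), so Tm is non-decreasing in n; n = 17 is the first length to reach 49°C.

n = 17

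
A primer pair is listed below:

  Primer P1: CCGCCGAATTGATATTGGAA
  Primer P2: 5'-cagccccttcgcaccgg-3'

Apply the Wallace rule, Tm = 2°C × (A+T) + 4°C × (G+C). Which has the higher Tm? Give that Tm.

Primer P2, 60°C

Primer P1: A+T=11, G+C=9 → Tm = 2(11)+4(9) = 58°C
Primer P2: A+T=4, G+C=13 → Tm = 2(4)+4(13) = 60°C
58°C vs 60°C → primer P2 is higher.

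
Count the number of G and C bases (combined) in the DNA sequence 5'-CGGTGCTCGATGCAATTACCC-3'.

G=5, C=7, A=4, T=5
G+C = 5 + 7 = 12

12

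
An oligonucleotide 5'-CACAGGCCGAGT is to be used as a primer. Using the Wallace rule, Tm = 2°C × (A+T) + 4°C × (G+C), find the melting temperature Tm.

40°C

A=3, C=4, T=1, G=4
A+T = 4, G+C = 8
Tm = 2(4) + 4(8) = 8 + 32 = 40°C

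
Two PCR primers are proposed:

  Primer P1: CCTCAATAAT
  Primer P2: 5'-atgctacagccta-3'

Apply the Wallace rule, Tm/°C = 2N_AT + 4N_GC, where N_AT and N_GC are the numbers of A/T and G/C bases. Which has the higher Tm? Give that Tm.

Primer P1: A+T=7, G+C=3 → Tm = 2(7)+4(3) = 26°C
Primer P2: A+T=7, G+C=6 → Tm = 2(7)+4(6) = 38°C
26°C vs 38°C → primer P2 is higher.

Primer P2, 38°C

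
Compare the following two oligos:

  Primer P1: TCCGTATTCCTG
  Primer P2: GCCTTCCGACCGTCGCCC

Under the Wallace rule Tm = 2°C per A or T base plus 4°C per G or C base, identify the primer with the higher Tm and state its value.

Primer P2, 64°C

Primer P1: A+T=6, G+C=6 → Tm = 2(6)+4(6) = 36°C
Primer P2: A+T=4, G+C=14 → Tm = 2(4)+4(14) = 64°C
36°C vs 64°C → primer P2 is higher.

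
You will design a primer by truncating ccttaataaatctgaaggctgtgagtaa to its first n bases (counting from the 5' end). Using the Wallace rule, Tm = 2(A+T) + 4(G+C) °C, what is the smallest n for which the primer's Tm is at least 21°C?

First 8 bases: CCTTAATA → Tm = 20°C (< 21°C)
First 9 bases: CCTTAATAA → Tm = 22°C (≥ 21°C)
Since every base adds ≥2°C, Tm only increases with n, so the threshold is first crossed at n = 9.

n = 9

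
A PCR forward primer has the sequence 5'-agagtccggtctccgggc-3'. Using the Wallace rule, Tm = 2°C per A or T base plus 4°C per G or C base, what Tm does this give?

62°C

G=7, C=6, T=3, A=2
AT pairs contribute 5, GC pairs contribute 13.
Tm = 2(5) + 4(13) = 10 + 52 = 62°C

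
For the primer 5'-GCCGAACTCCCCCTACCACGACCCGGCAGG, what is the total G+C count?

A=6, C=15, T=2, G=7
Total G or C: 7 + 15 = 22

22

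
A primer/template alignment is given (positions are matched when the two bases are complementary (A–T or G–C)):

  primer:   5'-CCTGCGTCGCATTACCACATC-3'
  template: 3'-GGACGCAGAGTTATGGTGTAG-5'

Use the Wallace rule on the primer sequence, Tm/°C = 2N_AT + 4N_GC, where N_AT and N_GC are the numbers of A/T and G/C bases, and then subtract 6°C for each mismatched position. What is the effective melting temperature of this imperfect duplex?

Primer base counts: A=4, T=5, G=3, C=9 → A+T=9, G+C=12
Perfect-match Tm = 2(9) + 4(12) = 18 + 48 = 66°C
Mismatches (positions where the bases are not complementary): 2 (at positions 9, 12)
Effective Tm = 66 − 2×6 = 66 − 12 = 54°C

54°C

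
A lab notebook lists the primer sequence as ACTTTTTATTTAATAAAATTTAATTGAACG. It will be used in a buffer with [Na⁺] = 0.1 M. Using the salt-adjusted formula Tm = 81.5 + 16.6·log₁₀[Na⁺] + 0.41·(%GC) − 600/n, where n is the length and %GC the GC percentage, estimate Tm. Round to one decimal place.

50.4°C

Length n = 30. A=12, T=14, C=2, G=2
G+C = 4, so %GC = 4/30 × 100 = 13.333%
Salt term: 16.6 × (-1) = -16.6
GC term: 0.41 × 13.333 = 5.467; length term: −600/30 = −20
Tm = 81.5 + (-16.6) + 5.467 − 20 = 50.367 → 50.4°C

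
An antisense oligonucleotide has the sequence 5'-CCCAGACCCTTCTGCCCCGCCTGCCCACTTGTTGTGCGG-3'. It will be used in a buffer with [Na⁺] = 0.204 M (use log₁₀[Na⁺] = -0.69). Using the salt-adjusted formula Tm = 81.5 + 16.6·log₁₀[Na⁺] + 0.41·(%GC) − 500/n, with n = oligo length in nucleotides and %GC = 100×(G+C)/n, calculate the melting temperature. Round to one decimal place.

Length n = 39. G=9, T=9, A=3, C=18
G+C = 27, so %GC = 27/39 × 100 = 69.231%
Salt term: 16.6 × (-0.69) = -11.454
GC term: 0.41 × 69.231 = 28.385; length term: −500/39 = −12.821
Tm = 81.5 + (-11.454) + 28.385 − 12.821 = 85.61 → 85.6°C

85.6°C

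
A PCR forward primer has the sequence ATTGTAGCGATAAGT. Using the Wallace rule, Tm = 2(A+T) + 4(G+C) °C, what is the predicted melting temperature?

40°C

A=5, T=5, G=4, C=1
A+T = 10, G+C = 5
Tm = 2(10) + 4(5) = 20 + 20 = 40°C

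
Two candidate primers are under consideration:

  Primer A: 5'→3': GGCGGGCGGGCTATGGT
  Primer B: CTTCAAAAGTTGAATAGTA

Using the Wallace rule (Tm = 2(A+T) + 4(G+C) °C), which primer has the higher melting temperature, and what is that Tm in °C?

Primer A, 60°C

Primer A: A+T=4, G+C=13 → Tm = 2(4)+4(13) = 60°C
Primer B: A+T=14, G+C=5 → Tm = 2(14)+4(5) = 48°C
60°C vs 48°C → primer A is higher.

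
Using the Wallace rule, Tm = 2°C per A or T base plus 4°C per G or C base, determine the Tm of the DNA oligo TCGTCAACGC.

32°C

C=4, T=2, G=2, A=2
AT pairs contribute 4, GC pairs contribute 6.
Tm = 2×4 + 4×6 = 32°C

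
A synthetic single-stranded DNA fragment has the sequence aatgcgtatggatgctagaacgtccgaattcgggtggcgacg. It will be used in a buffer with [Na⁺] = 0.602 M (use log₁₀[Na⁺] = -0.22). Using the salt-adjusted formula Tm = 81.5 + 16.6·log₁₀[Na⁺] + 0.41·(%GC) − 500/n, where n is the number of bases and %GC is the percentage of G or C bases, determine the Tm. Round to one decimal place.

88.4°C

Length n = 42. Base counts: G=15, T=9, C=8, A=10
G+C = 23, so %GC = 23/42 × 100 = 54.762%
Salt term: 16.6 × (-0.22) = -3.652
GC term: 0.41 × 54.762 = 22.452; length term: −500/42 = −11.905
Tm = 81.5 + (-3.652) + 22.452 − 11.905 = 88.395 → 88.4°C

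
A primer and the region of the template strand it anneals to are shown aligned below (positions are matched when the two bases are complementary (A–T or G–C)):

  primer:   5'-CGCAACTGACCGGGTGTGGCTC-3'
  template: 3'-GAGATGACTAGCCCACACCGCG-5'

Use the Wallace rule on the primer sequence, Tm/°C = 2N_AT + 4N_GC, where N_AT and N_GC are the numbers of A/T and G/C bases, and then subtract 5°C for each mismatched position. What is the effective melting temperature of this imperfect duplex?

54°C

Primer base counts: A=3, T=4, G=8, C=7 → A+T=7, G+C=15
Perfect-match Tm = 2(7) + 4(15) = 14 + 60 = 74°C
Mismatches (positions where the bases are not complementary): 4 (at positions 2, 4, 10, 21)
Effective Tm = 74 − 4×5 = 74 − 20 = 54°C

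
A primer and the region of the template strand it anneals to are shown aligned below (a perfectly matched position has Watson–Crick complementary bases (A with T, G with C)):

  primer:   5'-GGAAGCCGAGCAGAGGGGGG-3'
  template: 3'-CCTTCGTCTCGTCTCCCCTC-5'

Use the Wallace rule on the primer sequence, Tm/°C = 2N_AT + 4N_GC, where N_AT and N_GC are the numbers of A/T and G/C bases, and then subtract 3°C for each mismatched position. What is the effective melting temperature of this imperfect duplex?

Primer base counts: A=5, T=0, G=12, C=3 → A+T=5, G+C=15
Perfect-match Tm = 2(5) + 4(15) = 10 + 60 = 70°C
Mismatches (positions where the bases are not complementary): 2 (at positions 7, 19)
Effective Tm = 70 − 2×3 = 70 − 6 = 64°C

64°C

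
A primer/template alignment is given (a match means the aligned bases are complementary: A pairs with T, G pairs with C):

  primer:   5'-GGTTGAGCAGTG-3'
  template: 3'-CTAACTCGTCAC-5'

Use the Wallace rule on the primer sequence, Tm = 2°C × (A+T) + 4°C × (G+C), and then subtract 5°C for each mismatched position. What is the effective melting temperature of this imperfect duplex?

Primer base counts: A=2, T=3, G=6, C=1 → A+T=5, G+C=7
Perfect-match Tm = 2(5) + 4(7) = 10 + 28 = 38°C
Mismatches (positions where the bases are not complementary): 1 (at position 2)
Effective Tm = 38 − 1×5 = 38 − 5 = 33°C

33°C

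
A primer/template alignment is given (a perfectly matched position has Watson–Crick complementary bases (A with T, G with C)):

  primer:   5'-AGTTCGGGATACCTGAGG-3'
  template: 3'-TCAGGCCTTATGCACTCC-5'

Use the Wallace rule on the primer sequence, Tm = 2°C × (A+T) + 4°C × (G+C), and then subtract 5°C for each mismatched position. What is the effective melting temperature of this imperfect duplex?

41°C

Primer base counts: A=4, T=4, G=7, C=3 → A+T=8, G+C=10
Perfect-match Tm = 2(8) + 4(10) = 16 + 40 = 56°C
Mismatches (positions where the bases are not complementary): 3 (at positions 4, 8, 13)
Effective Tm = 56 − 3×5 = 56 − 15 = 41°C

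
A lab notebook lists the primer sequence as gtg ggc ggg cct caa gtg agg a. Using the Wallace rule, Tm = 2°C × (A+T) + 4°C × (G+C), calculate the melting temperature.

Counting bases: A=4, G=11, C=4, T=3
So N_AT = 7 and N_GC = 15.
Tm = 2(7) + 4(15) = 14 + 60 = 74°C

74°C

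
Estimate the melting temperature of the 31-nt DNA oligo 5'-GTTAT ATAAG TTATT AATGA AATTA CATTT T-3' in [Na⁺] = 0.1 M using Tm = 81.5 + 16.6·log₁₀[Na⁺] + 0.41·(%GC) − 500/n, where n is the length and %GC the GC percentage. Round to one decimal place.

Length n = 31. Counting bases: T=15, C=1, A=12, G=3
G+C = 4, so %GC = 4/31 × 100 = 12.903%
Salt term: 16.6 × (-1) = -16.6
GC term: 0.41 × 12.903 = 5.29; length term: −500/31 = −16.129
Tm = 81.5 + (-16.6) + 5.29 − 16.129 = 54.061 → 54.1°C

54.1°C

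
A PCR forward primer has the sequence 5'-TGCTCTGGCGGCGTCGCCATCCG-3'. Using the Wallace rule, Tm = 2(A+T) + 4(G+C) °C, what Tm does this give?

Base counts: G=8, C=9, A=1, T=5
AT pairs contribute 6, GC pairs contribute 17.
Tm = 4·17 + 2·6 = 68 + 12 = 80°C

80°C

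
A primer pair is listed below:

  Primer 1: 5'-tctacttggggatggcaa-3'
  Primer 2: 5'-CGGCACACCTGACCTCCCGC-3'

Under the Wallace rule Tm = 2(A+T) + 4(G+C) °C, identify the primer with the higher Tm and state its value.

Primer 2, 70°C

Primer 1: A+T=9, G+C=9 → Tm = 2(9)+4(9) = 54°C
Primer 2: A+T=5, G+C=15 → Tm = 2(5)+4(15) = 70°C
54°C vs 70°C → primer 2 is higher.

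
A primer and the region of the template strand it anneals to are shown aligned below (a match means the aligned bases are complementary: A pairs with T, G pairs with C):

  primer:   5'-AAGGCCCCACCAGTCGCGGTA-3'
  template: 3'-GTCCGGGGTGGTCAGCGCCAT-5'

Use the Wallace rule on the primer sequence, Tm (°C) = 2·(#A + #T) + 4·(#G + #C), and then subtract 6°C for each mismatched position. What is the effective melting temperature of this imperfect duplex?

Primer base counts: A=5, T=2, G=6, C=8 → A+T=7, G+C=14
Perfect-match Tm = 2(7) + 4(14) = 14 + 56 = 70°C
Mismatches (positions where the bases are not complementary): 1 (at position 1)
Effective Tm = 70 − 1×6 = 70 − 6 = 64°C

64°C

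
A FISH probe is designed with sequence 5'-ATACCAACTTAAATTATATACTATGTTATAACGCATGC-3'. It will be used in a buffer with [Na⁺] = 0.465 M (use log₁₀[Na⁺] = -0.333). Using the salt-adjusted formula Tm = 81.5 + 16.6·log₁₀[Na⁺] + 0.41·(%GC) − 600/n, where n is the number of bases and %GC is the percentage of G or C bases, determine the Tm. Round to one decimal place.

71.0°C

Length n = 38. Counting bases: G=3, T=13, C=7, A=15
G+C = 10, so %GC = 10/38 × 100 = 26.316%
Salt term: 16.6 × (-0.333) = -5.528
GC term: 0.41 × 26.316 = 10.79; length term: −600/38 = −15.789
Tm = 81.5 + (-5.528) + 10.79 − 15.789 = 70.973 → 71.0°C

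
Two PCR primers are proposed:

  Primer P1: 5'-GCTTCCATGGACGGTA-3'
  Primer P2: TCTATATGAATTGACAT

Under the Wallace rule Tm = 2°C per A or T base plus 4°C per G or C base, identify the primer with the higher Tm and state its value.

Primer P1, 50°C

Primer P1: A+T=7, G+C=9 → Tm = 2(7)+4(9) = 50°C
Primer P2: A+T=13, G+C=4 → Tm = 2(13)+4(4) = 42°C
50°C vs 42°C → primer P1 is higher.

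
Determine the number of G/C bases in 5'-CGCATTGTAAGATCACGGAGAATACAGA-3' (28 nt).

Scanning the sequence gives C=5, G=7, A=11, T=5.
Total G or C: 7 + 5 = 12

12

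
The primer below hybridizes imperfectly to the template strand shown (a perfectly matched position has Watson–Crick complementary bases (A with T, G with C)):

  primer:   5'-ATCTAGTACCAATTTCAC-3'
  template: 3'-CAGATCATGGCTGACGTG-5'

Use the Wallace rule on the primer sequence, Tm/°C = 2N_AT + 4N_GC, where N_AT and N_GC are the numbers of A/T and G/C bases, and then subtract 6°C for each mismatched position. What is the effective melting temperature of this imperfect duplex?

Primer base counts: A=6, T=6, G=1, C=5 → A+T=12, G+C=6
Perfect-match Tm = 2(12) + 4(6) = 24 + 24 = 48°C
Mismatches (positions where the bases are not complementary): 4 (at positions 1, 11, 13, 15)
Effective Tm = 48 − 4×6 = 48 − 24 = 24°C

24°C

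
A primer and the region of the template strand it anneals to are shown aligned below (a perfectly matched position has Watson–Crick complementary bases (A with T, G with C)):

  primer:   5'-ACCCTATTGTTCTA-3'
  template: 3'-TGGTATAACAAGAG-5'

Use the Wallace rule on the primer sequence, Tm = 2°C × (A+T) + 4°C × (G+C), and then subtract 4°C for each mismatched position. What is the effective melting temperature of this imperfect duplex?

30°C

Primer base counts: A=3, T=6, G=1, C=4 → A+T=9, G+C=5
Perfect-match Tm = 2(9) + 4(5) = 18 + 20 = 38°C
Mismatches (positions where the bases are not complementary): 2 (at positions 4, 14)
Effective Tm = 38 − 2×4 = 38 − 8 = 30°C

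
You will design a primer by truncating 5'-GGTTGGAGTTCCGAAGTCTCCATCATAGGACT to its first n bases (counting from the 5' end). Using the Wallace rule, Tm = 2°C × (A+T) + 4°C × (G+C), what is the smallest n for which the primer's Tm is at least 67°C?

n = 22

First 21 bases: GGTTGGAGTTCCGAAGTCTCC → Tm = 66°C (< 67°C)
First 22 bases: GGTTGGAGTTCCGAAGTCTCCA → Tm = 68°C (≥ 67°C)
Since every base adds ≥2°C, Tm only increases with n, so the threshold is first crossed at n = 22.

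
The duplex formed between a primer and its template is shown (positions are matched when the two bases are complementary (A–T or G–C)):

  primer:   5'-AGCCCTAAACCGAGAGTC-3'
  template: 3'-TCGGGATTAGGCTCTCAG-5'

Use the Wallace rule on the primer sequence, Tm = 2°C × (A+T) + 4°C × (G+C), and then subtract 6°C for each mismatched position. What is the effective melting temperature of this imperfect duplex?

Primer base counts: A=6, T=2, G=4, C=6 → A+T=8, G+C=10
Perfect-match Tm = 2(8) + 4(10) = 16 + 40 = 56°C
Mismatches (positions where the bases are not complementary): 1 (at position 9)
Effective Tm = 56 − 1×6 = 56 − 6 = 50°C

50°C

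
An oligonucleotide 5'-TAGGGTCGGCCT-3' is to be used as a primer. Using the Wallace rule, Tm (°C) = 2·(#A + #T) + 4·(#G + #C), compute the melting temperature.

Scanning the sequence gives A=1, C=3, G=5, T=3.
A+T = 4, G+C = 8
Tm = 4·8 + 2·4 = 32 + 8 = 40°C

40°C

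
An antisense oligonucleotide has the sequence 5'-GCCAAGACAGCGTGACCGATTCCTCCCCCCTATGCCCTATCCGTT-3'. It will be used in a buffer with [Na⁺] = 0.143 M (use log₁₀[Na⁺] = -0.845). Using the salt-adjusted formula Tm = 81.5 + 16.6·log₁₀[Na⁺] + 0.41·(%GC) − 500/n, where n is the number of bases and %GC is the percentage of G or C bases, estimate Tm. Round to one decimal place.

Length n = 45. Base counts: G=8, T=10, C=19, A=8
G+C = 27, so %GC = 27/45 × 100 = 60%
Salt term: 16.6 × (-0.845) = -14.027
GC term: 0.41 × 60 = 24.6; length term: −500/45 = −11.111
Tm = 81.5 + (-14.027) + 24.6 − 11.111 = 80.962 → 81.0°C

81.0°C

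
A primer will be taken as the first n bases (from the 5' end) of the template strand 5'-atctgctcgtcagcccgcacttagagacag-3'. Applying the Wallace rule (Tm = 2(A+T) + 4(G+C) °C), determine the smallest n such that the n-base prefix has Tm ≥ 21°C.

n = 8

First 7 bases: ATCTGCT → Tm = 20°C (< 21°C)
First 8 bases: ATCTGCTC → Tm = 24°C (≥ 21°C)
Each additional base adds 2°C (A/T) or 4°C (G/C), so Tm is non-decreasing in n; n = 8 is the first length to reach 21°C.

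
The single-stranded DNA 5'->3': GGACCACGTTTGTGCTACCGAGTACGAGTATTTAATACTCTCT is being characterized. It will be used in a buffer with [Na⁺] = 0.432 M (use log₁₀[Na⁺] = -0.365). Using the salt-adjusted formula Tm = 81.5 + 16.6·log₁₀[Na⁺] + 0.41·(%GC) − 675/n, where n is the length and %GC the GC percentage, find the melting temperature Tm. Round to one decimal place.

Length n = 43. Base counts: G=9, C=10, A=10, T=14
G+C = 19, so %GC = 19/43 × 100 = 44.186%
Salt term: 16.6 × (-0.365) = -6.059
GC term: 0.41 × 44.186 = 18.116; length term: −675/43 = −15.698
Tm = 81.5 + (-6.059) + 18.116 − 15.698 = 77.859 → 77.9°C

77.9°C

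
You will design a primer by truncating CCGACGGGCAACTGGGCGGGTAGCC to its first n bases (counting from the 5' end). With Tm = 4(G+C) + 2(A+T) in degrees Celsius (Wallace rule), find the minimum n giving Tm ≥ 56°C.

First 15 bases: CCGACGGGCAACTGG → Tm = 52°C (< 56°C)
First 16 bases: CCGACGGGCAACTGGG → Tm = 56°C (≥ 56°C)
Since every base adds ≥2°C, Tm only increases with n, so the threshold is first crossed at n = 16.

n = 16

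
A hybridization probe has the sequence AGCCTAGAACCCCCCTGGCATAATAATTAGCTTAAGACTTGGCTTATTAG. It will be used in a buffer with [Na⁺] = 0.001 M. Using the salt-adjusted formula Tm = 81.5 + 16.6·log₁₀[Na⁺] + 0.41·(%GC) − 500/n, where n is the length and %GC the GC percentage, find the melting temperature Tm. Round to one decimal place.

Length n = 50. Scanning the sequence gives A=15, G=9, T=14, C=12.
G+C = 21, so %GC = 21/50 × 100 = 42%
Salt term: 16.6 × (-3) = -49.8
GC term: 0.41 × 42 = 17.22; length term: −500/50 = −10
Tm = 81.5 + (-49.8) + 17.22 − 10 = 38.92 → 38.9°C

38.9°C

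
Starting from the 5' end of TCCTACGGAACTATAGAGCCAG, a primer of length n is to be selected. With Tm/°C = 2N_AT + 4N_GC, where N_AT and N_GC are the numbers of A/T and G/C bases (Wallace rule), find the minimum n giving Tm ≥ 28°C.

n = 9

First 8 bases: TCCTACGG → Tm = 26°C (< 28°C)
First 9 bases: TCCTACGGA → Tm = 28°C (≥ 28°C)
Since every base adds ≥2°C, Tm only increases with n, so the threshold is first crossed at n = 9.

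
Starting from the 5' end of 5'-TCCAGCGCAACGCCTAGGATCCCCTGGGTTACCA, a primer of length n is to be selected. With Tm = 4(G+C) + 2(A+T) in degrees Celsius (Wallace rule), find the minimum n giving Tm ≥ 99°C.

First 30 bases: TCCAGCGCAACGCCTAGGATCCCCTGGGTT → Tm = 98°C (< 99°C)
First 31 bases: TCCAGCGCAACGCCTAGGATCCCCTGGGTTA → Tm = 100°C (≥ 99°C)
Each additional base adds 2°C (A/T) or 4°C (G/C), so Tm is non-decreasing in n; n = 31 is the first length to reach 99°C.

n = 31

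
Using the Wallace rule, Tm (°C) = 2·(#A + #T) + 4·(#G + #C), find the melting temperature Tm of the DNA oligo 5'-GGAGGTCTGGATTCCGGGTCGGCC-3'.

82°C

Counting bases: C=6, T=5, G=11, A=2
AT pairs contribute 7, GC pairs contribute 17.
Tm = 2×7 + 4×17 = 82°C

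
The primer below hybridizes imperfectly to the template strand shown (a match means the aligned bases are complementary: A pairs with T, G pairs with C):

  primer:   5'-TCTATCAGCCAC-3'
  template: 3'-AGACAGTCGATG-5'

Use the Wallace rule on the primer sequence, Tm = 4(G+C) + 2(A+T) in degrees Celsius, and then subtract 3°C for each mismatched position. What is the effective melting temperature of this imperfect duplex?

30°C

Primer base counts: A=3, T=3, G=1, C=5 → A+T=6, G+C=6
Perfect-match Tm = 2(6) + 4(6) = 12 + 24 = 36°C
Mismatches (positions where the bases are not complementary): 2 (at positions 4, 10)
Effective Tm = 36 − 2×3 = 36 − 6 = 30°C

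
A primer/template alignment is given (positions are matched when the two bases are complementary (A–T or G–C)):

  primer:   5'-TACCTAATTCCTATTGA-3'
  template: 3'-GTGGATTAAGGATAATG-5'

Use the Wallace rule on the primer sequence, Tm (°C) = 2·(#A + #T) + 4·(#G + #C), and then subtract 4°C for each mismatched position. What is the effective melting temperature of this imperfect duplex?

32°C

Primer base counts: A=5, T=7, G=1, C=4 → A+T=12, G+C=5
Perfect-match Tm = 2(12) + 4(5) = 24 + 20 = 44°C
Mismatches (positions where the bases are not complementary): 3 (at positions 1, 16, 17)
Effective Tm = 44 − 3×4 = 44 − 12 = 32°C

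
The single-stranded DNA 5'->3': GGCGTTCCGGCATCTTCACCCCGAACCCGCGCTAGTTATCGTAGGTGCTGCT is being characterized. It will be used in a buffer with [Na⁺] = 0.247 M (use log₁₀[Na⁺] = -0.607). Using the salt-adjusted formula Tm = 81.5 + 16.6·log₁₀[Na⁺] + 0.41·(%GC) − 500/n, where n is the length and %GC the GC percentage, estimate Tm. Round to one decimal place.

Length n = 52. G=14, A=7, T=13, C=18
G+C = 32, so %GC = 32/52 × 100 = 61.538%
Salt term: 16.6 × (-0.607) = -10.076
GC term: 0.41 × 61.538 = 25.231; length term: −500/52 = −9.615
Tm = 81.5 + (-10.076) + 25.231 − 9.615 = 87.04 → 87.0°C

87.0°C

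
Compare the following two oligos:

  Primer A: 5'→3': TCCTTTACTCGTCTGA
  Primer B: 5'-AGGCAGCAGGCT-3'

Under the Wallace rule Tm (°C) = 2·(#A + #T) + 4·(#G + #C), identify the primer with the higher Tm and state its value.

Primer A: A+T=9, G+C=7 → Tm = 2(9)+4(7) = 46°C
Primer B: A+T=4, G+C=8 → Tm = 2(4)+4(8) = 40°C
46°C vs 40°C → primer A is higher.

Primer A, 46°C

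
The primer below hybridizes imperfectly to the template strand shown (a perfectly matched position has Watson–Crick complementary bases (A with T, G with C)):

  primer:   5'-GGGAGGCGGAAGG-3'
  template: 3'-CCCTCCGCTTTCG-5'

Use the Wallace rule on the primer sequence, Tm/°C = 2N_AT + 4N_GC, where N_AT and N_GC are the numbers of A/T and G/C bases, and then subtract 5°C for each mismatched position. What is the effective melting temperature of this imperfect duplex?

Primer base counts: A=3, T=0, G=9, C=1 → A+T=3, G+C=10
Perfect-match Tm = 2(3) + 4(10) = 6 + 40 = 46°C
Mismatches (positions where the bases are not complementary): 2 (at positions 9, 13)
Effective Tm = 46 − 2×5 = 46 − 10 = 36°C

36°C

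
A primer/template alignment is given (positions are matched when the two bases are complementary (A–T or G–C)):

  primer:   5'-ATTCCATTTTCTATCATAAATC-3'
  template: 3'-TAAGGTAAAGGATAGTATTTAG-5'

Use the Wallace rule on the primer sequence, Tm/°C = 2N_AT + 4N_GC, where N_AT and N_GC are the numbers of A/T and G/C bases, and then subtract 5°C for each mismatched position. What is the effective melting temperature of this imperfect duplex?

49°C

Primer base counts: A=7, T=10, G=0, C=5 → A+T=17, G+C=5
Perfect-match Tm = 2(17) + 4(5) = 34 + 20 = 54°C
Mismatches (positions where the bases are not complementary): 1 (at position 10)
Effective Tm = 54 − 1×5 = 54 − 5 = 49°C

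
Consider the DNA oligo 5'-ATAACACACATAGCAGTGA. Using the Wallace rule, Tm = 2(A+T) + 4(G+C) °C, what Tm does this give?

C=4, G=3, A=9, T=3
So N_AT = 12 and N_GC = 7.
Tm = 2×12 + 4×7 = 52°C

52°C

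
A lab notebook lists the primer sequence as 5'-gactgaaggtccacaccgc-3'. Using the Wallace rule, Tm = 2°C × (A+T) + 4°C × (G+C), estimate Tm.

62°C

Scanning the sequence gives A=5, G=5, T=2, C=7.
So N_AT = 7 and N_GC = 12.
Tm = 2×7 + 4×12 = 62°C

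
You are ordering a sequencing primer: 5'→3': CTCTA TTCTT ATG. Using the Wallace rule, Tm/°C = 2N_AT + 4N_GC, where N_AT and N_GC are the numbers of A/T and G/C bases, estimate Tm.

T=7, C=3, G=1, A=2
AT pairs contribute 9, GC pairs contribute 4.
Tm = 4·4 + 2·9 = 16 + 18 = 34°C

34°C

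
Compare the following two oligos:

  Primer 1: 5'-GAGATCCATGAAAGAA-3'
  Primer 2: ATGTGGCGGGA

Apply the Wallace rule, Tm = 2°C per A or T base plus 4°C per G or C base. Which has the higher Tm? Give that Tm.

Primer 1: A+T=10, G+C=6 → Tm = 2(10)+4(6) = 44°C
Primer 2: A+T=4, G+C=7 → Tm = 2(4)+4(7) = 36°C
44°C vs 36°C → primer 1 is higher.

Primer 1, 44°C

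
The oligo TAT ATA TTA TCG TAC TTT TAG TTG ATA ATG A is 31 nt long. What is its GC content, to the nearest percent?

19%

Base counts: T=15, A=10, C=2, G=4
G+C = 4 + 2 = 6 out of 31 bases
%GC = 6/31 × 100 = 19.35% ≈ 19%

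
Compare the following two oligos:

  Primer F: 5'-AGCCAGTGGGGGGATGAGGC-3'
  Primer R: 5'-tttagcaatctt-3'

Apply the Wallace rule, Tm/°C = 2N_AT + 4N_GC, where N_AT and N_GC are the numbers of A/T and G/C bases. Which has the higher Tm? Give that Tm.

Primer F: A+T=6, G+C=14 → Tm = 2(6)+4(14) = 68°C
Primer R: A+T=9, G+C=3 → Tm = 2(9)+4(3) = 30°C
68°C vs 30°C → primer F is higher.

Primer F, 68°C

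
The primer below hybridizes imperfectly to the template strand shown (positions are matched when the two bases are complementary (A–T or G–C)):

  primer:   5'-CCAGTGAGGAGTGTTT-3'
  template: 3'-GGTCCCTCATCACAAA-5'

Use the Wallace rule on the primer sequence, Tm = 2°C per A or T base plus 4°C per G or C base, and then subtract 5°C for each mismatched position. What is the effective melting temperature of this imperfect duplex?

38°C

Primer base counts: A=3, T=5, G=6, C=2 → A+T=8, G+C=8
Perfect-match Tm = 2(8) + 4(8) = 16 + 32 = 48°C
Mismatches (positions where the bases are not complementary): 2 (at positions 5, 9)
Effective Tm = 48 − 2×5 = 48 − 10 = 38°C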